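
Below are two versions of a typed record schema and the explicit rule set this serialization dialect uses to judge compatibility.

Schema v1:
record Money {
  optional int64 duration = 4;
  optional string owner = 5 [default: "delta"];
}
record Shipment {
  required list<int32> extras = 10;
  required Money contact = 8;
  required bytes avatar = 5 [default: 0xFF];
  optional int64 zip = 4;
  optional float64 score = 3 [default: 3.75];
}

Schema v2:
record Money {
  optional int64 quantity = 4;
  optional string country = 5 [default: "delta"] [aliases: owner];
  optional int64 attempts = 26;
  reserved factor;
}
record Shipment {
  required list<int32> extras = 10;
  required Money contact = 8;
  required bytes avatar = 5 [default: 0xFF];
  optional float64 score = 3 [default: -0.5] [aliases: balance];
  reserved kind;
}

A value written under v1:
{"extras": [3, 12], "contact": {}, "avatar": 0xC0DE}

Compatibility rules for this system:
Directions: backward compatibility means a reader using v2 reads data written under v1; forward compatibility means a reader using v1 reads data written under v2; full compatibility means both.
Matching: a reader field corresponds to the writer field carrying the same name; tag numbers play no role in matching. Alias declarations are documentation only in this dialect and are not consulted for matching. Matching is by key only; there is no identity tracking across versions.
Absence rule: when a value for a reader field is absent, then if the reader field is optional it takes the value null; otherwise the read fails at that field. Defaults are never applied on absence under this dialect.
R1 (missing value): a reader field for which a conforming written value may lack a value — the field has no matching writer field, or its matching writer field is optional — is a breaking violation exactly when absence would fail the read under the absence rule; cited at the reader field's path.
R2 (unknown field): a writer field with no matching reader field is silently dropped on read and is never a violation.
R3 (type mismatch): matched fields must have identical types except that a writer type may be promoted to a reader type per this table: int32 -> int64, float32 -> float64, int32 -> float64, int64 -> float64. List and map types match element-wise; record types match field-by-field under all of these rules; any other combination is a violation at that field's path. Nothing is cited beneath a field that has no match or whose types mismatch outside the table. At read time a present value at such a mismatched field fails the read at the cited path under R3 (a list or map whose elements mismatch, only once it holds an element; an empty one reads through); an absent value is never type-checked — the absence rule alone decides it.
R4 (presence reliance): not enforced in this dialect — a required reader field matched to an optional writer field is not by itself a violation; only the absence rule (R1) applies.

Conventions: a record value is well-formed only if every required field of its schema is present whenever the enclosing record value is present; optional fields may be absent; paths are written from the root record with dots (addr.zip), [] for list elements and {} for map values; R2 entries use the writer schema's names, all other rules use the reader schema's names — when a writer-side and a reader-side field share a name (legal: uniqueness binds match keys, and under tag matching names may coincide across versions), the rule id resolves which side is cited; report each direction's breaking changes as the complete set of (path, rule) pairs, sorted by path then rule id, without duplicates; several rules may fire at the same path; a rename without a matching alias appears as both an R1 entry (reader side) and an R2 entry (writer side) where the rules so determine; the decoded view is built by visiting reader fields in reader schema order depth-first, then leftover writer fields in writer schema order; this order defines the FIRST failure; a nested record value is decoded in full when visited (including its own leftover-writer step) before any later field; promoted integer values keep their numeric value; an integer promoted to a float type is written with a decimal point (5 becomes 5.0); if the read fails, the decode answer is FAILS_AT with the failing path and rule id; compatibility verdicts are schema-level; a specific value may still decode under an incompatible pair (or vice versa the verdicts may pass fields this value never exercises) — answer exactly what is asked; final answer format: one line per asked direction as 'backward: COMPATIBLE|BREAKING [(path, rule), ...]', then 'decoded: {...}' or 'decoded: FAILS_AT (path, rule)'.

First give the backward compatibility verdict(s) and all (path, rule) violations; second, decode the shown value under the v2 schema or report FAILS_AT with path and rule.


backward: COMPATIBLE []; decoded: {"extras": [3, 12], "contact": {"quantity": null, "country": null, "attempts": null}, "avatar": 0xC0DE, "score": null}

arrows below run writer -> reader for Shipment
checking backward for Shipment: reader v2 against writer v1:
  list<int32> -> list<int32>, writer required: extras aligns to extras
  Money -> Money, writer required: contact aligns to contact
  bytes -> bytes, writer required: avatar aligns to avatar
  float64 -> float64, writer optional: score aligns to score
  leftover writer field: zip
  contact.quantity: no writer-side match
  contact.country: no writer-side match
  contact.attempts: no writer-side match
  leftover writer field: contact.duration
  leftover writer field: contact.owner
  => no violations; backward on Shipment: COMPATIBLE
decode (reader v2):
  extras := [3, 12]
  contact.quantity := null (not supplied -> null)
  contact.country := null (not supplied -> null)
  contact.attempts := null (not supplied -> null)
  avatar := 0xC0DE
  score := null (not supplied -> null)
  => decoded: {"extras": [3, 12], "contact": {"quantity": null, "country": null, "attempts": null}, "avatar": 0xC0DE, "score": null}
the other Shipment changes do not affect what is asked:
  field score in record Shipment: default set to -0.5 -> inert for the asked Shipment verdict: nothing fires


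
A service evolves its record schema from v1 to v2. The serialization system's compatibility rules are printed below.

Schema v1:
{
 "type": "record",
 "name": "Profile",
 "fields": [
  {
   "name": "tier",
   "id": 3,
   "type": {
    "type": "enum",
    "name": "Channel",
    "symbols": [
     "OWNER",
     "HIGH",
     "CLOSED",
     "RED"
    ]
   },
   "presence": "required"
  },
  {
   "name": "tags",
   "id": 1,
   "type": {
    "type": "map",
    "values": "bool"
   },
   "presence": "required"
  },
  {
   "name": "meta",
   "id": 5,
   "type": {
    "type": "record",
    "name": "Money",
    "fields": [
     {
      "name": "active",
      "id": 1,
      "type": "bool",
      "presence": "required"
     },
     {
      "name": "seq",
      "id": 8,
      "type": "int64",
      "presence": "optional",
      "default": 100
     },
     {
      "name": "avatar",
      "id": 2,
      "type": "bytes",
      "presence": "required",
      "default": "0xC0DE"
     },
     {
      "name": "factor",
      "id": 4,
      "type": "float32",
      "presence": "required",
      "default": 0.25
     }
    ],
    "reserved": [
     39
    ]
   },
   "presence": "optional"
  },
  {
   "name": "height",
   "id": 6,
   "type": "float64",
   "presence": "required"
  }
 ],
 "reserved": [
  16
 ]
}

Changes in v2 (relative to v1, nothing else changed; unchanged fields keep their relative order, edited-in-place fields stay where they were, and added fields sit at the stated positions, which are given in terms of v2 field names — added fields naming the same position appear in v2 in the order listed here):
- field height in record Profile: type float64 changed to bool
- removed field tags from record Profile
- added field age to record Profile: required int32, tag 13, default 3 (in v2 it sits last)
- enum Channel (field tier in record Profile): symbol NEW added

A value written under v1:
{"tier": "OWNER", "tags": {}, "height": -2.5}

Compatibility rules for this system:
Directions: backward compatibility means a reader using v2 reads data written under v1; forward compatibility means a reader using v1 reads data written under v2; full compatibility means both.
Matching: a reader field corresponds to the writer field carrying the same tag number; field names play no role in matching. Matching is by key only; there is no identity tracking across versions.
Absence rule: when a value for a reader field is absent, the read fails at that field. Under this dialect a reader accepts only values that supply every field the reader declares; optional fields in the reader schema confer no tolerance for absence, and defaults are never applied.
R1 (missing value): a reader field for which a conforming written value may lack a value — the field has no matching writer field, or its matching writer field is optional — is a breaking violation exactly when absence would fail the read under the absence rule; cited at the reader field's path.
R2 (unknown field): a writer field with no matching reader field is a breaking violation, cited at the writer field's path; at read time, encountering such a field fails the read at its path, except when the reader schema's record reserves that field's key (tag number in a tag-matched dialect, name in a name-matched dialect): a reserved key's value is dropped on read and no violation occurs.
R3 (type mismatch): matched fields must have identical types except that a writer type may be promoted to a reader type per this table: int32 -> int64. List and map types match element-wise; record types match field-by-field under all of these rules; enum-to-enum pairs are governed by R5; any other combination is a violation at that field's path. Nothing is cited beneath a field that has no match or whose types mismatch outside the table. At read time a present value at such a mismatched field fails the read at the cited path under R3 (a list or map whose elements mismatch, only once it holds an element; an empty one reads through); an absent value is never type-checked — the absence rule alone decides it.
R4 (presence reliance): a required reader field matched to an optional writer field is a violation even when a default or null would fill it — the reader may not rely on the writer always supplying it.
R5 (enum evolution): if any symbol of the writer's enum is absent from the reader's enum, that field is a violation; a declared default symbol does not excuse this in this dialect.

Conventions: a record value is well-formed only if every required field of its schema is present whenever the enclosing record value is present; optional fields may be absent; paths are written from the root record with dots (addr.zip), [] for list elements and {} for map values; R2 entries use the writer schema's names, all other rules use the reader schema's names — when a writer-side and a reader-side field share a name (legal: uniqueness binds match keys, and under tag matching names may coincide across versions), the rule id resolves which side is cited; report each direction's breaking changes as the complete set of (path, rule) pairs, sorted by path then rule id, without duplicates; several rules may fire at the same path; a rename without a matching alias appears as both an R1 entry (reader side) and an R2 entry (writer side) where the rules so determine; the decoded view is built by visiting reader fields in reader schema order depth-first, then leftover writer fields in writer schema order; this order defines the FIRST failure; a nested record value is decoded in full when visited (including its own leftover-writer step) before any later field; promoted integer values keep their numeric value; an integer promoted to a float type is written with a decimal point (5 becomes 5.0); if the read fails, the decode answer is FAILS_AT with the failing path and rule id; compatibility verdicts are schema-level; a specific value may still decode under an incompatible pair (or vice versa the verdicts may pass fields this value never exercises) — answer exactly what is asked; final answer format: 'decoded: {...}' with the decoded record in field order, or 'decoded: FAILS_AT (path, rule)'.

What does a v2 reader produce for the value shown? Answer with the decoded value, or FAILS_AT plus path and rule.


each type pair in Profile: writer, then reader
decoding the Profile value with the v2 reader:
  tier := "OWNER"
  read fails at meta under R1 (no fill)
  => FAILS_AT (meta, R1)
diffs on Profile not affecting the asked answer:
  field height in record Profile: type float64 changed to bool -> a verdict-level change on Profile — the shown value reads the same
  removed field tags from record Profile -> a verdict-level change on Profile — the shown value reads the same
  added field age to record Profile: required int32, tag 13, default 3 (in v2 it sits last) -> a verdict-level change on Profile — the shown value reads the same
  enum Channel (field tier in record Profile): symbol NEW added -> a verdict-level change on Profile — the shown value reads the same

decoded: FAILS_AT (meta, R1)


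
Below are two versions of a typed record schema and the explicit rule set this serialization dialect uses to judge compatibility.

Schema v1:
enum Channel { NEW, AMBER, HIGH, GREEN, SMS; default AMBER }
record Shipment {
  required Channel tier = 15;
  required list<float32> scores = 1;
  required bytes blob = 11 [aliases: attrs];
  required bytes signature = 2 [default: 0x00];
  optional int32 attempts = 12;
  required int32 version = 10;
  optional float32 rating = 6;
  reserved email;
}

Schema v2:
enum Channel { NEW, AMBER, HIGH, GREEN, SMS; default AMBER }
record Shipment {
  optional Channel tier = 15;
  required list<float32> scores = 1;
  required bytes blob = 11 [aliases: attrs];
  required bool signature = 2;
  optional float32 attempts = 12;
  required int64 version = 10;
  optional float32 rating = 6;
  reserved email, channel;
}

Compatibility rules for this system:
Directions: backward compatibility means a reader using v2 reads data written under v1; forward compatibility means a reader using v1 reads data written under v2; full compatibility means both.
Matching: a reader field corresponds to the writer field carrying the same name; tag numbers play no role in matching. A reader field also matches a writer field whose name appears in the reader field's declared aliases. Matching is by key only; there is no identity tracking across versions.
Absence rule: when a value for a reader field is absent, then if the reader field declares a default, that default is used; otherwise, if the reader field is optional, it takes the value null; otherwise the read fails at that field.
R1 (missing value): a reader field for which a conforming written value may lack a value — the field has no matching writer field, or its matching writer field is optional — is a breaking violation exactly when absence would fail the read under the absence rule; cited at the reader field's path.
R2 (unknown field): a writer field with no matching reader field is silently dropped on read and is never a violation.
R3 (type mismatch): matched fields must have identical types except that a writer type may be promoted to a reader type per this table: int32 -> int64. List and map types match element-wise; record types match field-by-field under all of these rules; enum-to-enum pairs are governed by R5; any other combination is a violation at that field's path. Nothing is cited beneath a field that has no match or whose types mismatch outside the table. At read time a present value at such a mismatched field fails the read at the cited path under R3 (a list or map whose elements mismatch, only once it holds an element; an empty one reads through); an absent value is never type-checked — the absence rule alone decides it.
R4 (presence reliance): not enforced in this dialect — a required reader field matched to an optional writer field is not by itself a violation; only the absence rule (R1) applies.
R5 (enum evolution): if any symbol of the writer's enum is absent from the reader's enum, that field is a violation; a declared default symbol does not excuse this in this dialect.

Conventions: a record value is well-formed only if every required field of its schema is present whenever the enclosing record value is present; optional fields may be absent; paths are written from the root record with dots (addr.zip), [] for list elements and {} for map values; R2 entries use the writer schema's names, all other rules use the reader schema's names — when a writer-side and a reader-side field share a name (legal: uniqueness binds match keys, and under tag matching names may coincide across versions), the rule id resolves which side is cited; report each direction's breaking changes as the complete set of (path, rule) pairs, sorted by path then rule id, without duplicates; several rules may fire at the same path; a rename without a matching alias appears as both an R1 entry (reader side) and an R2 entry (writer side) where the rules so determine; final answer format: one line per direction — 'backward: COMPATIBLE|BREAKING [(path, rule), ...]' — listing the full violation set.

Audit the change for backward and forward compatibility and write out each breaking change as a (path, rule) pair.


the writer's type comes first in each Shipment pair
backward analysis of Shipment with v2 as reader and v1 as writer:
  tier: Channel -> Channel, writer required; from tier
  scores: list<float32> -> list<float32>, writer required; from scores
  blob: bytes -> bytes, writer required; from blob
  signature: bytes -> bool, writer required; from signature
  attempts: int32 -> float32, writer optional; from attempts
  version: int32 -> int64, writer required; from version
  rating: float32 -> float32, writer optional; from rating
  violation R3 at attempts
  violation R3 at signature
  => 2 violation(s): backward is BREAKING for Shipment
forward analysis of Shipment with v1 as reader and v2 as writer:
  tier: Channel -> Channel, writer optional; from tier
  scores: list<float32> -> list<float32>, writer required; from scores
  blob: bytes -> bytes, writer required; from blob
  signature: bool -> bytes, writer required; from signature
  attempts: float32 -> int32, writer optional; from attempts
  version: int64 -> int32, writer required; from version
  rating: float32 -> float32, writer optional; from rating
  violation R3 at attempts
  violation R3 at signature
  violation R1 at tier
  violation R3 at version
  => 4 violation(s): forward is BREAKING for Shipment

backward: BREAKING [(attempts, R3), (signature, R3)]; forward: BREAKING [(attempts, R3), (signature, R3), (tier, R1), (version, R3)]


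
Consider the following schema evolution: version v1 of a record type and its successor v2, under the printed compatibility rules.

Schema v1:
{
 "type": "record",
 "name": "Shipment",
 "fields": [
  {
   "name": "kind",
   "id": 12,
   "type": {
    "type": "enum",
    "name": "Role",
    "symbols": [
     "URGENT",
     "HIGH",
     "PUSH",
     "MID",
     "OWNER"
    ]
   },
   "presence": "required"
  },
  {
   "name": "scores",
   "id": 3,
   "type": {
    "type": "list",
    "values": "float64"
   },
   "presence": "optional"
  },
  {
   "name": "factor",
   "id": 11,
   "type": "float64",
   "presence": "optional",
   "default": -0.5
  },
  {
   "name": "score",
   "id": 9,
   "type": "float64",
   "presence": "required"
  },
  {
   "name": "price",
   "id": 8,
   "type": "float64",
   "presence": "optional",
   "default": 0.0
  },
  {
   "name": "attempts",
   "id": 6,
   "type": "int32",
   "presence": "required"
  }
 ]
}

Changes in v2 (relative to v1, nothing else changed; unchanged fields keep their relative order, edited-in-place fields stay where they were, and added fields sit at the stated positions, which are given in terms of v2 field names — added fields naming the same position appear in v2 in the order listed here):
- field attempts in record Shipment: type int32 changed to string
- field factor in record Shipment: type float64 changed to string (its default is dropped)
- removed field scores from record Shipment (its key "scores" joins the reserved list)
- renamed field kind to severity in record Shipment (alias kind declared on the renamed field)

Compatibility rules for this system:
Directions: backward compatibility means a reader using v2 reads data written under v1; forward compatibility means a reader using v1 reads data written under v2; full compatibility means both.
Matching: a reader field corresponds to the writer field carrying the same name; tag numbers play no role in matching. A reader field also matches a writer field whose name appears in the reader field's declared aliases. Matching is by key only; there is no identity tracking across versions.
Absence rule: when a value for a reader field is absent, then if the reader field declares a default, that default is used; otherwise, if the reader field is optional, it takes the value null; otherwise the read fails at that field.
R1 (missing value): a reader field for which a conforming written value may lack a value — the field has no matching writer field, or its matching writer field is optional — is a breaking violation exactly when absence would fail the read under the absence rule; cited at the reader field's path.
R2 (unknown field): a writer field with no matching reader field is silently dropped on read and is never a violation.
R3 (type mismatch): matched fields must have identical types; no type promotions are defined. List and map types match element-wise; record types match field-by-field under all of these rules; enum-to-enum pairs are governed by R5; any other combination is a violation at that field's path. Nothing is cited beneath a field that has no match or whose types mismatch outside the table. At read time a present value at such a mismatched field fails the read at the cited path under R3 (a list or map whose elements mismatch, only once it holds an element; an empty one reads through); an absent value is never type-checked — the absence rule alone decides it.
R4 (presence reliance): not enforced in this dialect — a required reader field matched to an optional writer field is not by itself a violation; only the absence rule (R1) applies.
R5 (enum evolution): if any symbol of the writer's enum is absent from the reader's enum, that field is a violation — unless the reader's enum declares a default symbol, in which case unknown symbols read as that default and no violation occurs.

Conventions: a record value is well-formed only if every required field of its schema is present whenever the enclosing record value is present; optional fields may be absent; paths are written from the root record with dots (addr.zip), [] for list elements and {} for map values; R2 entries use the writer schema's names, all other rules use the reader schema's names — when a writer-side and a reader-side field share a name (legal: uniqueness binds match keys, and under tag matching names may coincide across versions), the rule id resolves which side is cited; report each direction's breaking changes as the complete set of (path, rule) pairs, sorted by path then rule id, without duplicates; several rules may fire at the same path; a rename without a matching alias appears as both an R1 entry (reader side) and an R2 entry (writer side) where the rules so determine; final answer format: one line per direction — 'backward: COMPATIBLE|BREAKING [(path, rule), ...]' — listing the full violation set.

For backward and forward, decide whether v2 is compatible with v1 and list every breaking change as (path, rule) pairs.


backward: BREAKING [(attempts, R3), (factor, R3)]; forward: BREAKING [(attempts, R3), (factor, R3), (kind, R1)]

the writer's type comes first in each Shipment pair
backward on Shipment — v2 reading data written by v1:
  writer required, Role -> Role: reader severity maps from writer kind
  writer optional, float64 -> string: reader factor maps from writer factor
  writer required, float64 -> float64: reader score maps from writer score
  writer optional, float64 -> float64: reader price maps from writer price
  writer required, int32 -> string: reader attempts maps from writer attempts
  writer scores: unknown to reader
  R3 fires at attempts
  R3 fires at factor
  => backward: BREAKING (2)
forward on Shipment — v1 reading data written by v2:
  kind: no writer match
  scores: no writer match
  writer optional, string -> float64: reader factor maps from writer factor
  writer required, float64 -> float64: reader score maps from writer score
  writer optional, float64 -> float64: reader price maps from writer price
  writer required, string -> int32: reader attempts maps from writer attempts
  writer severity: unknown to reader
  R3 fires at attempts
  R3 fires at factor
  R1 fires at kind
  => forward: BREAKING (3)


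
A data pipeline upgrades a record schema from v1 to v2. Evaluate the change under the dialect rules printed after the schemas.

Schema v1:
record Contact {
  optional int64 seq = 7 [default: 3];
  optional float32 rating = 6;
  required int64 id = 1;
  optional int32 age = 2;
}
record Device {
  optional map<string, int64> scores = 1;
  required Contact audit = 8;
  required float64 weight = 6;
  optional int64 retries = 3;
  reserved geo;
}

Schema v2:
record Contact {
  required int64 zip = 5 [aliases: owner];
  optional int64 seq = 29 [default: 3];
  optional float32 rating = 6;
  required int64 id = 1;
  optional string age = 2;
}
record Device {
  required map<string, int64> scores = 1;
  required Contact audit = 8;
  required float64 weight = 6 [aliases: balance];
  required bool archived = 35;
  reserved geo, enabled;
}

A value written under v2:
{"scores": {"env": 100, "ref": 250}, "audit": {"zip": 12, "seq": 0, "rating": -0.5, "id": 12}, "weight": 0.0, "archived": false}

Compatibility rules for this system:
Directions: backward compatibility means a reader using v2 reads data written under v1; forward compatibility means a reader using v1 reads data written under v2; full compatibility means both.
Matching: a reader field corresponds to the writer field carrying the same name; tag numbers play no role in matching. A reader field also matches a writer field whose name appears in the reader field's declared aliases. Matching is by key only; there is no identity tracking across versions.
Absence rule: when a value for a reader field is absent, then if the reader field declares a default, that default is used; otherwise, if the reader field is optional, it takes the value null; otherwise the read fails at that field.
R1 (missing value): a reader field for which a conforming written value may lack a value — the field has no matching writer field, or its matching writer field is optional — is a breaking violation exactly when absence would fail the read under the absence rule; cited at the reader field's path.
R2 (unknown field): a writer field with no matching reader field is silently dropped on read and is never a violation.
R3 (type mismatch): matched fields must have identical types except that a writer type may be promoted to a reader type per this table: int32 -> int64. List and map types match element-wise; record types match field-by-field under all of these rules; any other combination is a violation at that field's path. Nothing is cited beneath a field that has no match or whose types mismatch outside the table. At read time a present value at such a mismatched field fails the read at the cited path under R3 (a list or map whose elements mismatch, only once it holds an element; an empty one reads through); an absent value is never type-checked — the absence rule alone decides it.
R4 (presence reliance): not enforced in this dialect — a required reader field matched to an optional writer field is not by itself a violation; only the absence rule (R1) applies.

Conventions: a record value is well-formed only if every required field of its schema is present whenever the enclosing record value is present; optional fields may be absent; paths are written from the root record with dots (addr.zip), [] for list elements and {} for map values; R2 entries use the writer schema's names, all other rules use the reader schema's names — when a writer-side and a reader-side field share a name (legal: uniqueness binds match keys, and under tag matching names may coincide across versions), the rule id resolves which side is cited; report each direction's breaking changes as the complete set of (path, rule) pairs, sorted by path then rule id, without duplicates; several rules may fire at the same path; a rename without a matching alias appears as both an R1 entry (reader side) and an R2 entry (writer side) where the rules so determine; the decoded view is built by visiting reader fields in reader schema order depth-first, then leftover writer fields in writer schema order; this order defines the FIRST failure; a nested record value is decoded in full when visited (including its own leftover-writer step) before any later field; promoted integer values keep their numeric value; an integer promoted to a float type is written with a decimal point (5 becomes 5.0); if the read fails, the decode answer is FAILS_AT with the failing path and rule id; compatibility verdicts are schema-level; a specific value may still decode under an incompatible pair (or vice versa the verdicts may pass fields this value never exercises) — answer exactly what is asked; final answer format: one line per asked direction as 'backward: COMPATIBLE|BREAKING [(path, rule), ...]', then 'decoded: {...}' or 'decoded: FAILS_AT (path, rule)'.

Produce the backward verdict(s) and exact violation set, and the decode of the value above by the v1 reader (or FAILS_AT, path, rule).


backward: BREAKING [(archived, R1), (audit.age, R3), (audit.zip, R1), (scores, R1)]; decoded: {"scores": {"env": 100, "ref": 250}, "audit": {"seq": 0, "rating": -0.5, "id": 12, "age": null}, "weight": 0.0, "retries": null}

arrows below run writer -> reader for Device
backward on Device — v2 reading data written by v1:
  scores: map<string, int64> -> map<string, int64>, writer optional; from scores
  audit: Contact -> Contact, writer required; from audit
  weight: float64 -> float64, writer required; from weight
  archived has no writer counterpart
  retries (writer side), unknown to reader
  audit.zip has no writer counterpart
  audit.seq: int64 -> int64, writer optional; from audit.seq
  audit.rating: float32 -> float32, writer optional; from audit.rating
  audit.id: int64 -> int64, writer required; from audit.id
  audit.age: int32 -> string, writer optional; from audit.age
  R1 fires at archived
  R3 fires at audit.age
  R1 fires at audit.zip
  R1 fires at scores
  => 4 violation(s): backward is BREAKING for Device
decode (reader v1):
  scores := {"env": 100, "ref": 250}
  audit.seq := 0
  audit.rating := -0.5
  audit.id := 12
  audit.age := null (not supplied -> null)
  writer audit.zip: unmatched, discarded
  weight := 0.0
  retries := null (not supplied -> null)
  writer archived: unmatched, discarded
  => decoded: {"scores": {"env": 100, "ref": 250}, "audit": {"seq": 0, "rating": -0.5, "id": 12, "age": null}, "weight": 0.0, "retries": null}
remaining Device differences; none change what is asked:
  removed field retries from record Device -> inert for the asked Device verdict: nothing fires
  field seq in record Contact: tag 7 changed to 29 -> inert for the asked Device verdict: nothing fires


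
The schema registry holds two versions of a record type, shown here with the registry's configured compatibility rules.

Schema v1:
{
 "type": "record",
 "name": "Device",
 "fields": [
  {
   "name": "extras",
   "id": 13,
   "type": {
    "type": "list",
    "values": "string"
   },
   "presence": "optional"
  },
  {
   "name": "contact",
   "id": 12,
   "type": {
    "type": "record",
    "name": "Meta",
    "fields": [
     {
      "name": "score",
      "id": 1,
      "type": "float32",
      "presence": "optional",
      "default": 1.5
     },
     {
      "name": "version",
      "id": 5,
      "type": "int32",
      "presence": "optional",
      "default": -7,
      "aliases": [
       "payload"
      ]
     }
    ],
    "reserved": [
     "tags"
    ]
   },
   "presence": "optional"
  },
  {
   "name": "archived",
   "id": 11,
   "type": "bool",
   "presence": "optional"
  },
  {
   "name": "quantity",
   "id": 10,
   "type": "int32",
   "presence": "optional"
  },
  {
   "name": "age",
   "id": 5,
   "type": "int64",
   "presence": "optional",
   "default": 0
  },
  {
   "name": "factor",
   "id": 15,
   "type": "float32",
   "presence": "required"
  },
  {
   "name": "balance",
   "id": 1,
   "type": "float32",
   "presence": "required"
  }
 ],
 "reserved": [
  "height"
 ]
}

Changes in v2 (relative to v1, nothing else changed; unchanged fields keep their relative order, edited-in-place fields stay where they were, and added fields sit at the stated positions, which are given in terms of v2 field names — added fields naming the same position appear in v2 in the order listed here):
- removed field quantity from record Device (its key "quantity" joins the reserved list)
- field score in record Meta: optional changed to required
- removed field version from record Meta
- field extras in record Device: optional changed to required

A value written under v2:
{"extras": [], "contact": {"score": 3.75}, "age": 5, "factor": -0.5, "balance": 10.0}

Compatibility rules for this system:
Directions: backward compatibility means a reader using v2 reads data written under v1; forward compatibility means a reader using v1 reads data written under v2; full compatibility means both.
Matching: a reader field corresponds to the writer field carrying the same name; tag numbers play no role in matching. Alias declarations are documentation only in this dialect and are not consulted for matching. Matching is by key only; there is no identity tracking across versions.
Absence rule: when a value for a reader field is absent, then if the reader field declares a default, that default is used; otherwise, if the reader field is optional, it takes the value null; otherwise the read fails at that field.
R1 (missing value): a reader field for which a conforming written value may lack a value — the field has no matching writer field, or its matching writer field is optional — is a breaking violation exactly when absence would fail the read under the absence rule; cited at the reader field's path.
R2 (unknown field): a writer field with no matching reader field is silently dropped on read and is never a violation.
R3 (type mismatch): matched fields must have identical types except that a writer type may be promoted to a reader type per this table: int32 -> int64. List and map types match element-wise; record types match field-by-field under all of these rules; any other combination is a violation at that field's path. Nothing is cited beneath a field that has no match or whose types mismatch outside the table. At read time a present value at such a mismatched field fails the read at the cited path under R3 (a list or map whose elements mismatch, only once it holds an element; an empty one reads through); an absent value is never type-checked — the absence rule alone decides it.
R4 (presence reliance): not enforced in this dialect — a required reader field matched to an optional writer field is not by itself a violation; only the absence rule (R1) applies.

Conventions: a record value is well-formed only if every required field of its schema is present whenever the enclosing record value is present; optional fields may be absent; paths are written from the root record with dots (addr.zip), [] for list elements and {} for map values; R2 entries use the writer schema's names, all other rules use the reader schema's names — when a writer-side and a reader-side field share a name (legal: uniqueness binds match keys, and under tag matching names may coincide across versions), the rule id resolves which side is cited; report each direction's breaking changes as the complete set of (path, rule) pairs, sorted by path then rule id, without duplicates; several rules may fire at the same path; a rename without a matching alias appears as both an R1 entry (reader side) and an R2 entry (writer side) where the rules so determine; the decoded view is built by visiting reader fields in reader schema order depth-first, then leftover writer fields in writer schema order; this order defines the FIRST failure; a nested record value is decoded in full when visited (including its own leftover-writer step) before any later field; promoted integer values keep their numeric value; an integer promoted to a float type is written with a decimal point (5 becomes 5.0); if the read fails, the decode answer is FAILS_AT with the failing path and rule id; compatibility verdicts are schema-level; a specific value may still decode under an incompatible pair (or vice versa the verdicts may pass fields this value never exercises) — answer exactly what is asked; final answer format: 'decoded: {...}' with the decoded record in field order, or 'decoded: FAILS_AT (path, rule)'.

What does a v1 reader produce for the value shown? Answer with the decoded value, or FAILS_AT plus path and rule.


decoded: {"extras": [], "contact": {"score": 3.75, "version": -7}, "archived": null, "quantity": null, "age": 5, "factor": -0.5, "balance": 10.0}

arrows below run writer -> reader for Device
migrating the Device value to v1:
  extras := []
  contact.score := 3.75
  contact.version := -7 (no value, default fills)
  archived := null (not supplied -> null)
  quantity := null (not supplied -> null)
  age := 5
  factor := -0.5
  balance := 10.0
  => decoded: {"extras": [], "contact": {"score": 3.75, "version": -7}, "archived": null, "quantity": null, "age": 5, "factor": -0.5, "balance": 10.0}
diffs on Device not affecting the asked answer:
  removed field quantity from record Device (its key "quantity" joins the reserved list) -> inert under this dialect — no rule fires on Device and the result does not move
  field score in record Meta: optional changed to required -> inert under this dialect — no rule fires on Device and the result does not move
  removed field version from record Meta -> inert under this dialect — no rule fires on Device and the result does not move
  field extras in record Device: optional changed to required -> shifts the Device verdicts, not this decode


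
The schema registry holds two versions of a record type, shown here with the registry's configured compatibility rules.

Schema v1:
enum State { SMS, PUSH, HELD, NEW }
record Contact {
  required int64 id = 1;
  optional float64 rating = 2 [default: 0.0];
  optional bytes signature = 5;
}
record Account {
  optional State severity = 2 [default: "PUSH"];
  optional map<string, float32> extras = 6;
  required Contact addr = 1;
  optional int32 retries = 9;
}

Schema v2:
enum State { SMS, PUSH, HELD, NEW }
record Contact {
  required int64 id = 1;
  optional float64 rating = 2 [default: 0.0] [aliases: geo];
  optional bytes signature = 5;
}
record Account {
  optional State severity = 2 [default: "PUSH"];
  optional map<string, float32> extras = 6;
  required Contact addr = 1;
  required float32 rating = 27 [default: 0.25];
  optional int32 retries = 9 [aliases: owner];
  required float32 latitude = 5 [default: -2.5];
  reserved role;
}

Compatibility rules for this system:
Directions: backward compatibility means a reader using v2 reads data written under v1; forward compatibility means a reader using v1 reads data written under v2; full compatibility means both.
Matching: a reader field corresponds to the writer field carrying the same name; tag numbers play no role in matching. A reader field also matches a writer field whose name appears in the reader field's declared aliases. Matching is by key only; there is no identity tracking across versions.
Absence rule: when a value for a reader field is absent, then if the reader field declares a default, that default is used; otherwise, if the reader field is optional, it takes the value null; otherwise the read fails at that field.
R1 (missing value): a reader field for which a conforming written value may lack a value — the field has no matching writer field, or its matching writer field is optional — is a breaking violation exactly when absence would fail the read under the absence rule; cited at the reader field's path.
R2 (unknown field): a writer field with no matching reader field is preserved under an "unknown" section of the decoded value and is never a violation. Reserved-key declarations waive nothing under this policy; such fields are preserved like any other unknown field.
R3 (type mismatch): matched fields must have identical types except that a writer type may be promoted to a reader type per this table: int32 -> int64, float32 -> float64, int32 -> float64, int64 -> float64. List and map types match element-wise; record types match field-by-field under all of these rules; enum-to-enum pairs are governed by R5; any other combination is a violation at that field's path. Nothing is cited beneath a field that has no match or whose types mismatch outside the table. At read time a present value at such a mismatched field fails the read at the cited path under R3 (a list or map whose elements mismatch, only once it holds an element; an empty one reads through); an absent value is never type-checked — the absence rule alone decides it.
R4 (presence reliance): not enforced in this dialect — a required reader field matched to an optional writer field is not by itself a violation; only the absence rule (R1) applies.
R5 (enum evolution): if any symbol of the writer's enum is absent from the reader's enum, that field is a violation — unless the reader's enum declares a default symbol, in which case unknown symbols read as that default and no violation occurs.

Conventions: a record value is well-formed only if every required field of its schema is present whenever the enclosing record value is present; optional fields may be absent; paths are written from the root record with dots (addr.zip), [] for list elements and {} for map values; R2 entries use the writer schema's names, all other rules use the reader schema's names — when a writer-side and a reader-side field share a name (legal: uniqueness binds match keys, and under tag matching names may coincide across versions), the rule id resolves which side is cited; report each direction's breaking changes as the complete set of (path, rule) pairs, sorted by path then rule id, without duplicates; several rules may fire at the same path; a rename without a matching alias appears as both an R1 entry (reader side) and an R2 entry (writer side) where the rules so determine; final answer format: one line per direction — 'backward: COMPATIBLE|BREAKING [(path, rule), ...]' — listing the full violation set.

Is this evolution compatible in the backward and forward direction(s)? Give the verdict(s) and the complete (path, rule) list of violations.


backward: COMPATIBLE []; forward: COMPATIBLE []

in Account below, arrows point writer -> reader
backward pass over Account, reader schema v2, writer schema v1:
  severity: State -> State, writer optional; from severity
  extras: map<string, float32> -> map<string, float32>, writer optional; from extras
  addr: Contact -> Contact, writer required; from addr
  no writer field matches reader rating
  retries: int32 -> int32, writer optional; from retries
  no writer field matches reader latitude
  addr.id: int64 -> int64, writer required; from addr.id
  addr.rating: float64 -> float64, writer optional; from addr.rating
  addr.signature: bytes -> bytes, writer optional; from addr.signature
  => backward: COMPATIBLE
forward pass over Account, reader schema v1, writer schema v2:
  severity: State -> State, writer optional; from severity
  extras: map<string, float32> -> map<string, float32>, writer optional; from extras
  addr: Contact -> Contact, writer required; from addr
  retries: int32 -> int32, writer optional; from retries
  rating (writer side), unknown to reader
  latitude (writer side), unknown to reader
  addr.id: int64 -> int64, writer required; from addr.id
  addr.rating: float64 -> float64, writer optional; from addr.rating
  addr.signature: bytes -> bytes, writer optional; from addr.signature
  => forward: COMPATIBLE
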